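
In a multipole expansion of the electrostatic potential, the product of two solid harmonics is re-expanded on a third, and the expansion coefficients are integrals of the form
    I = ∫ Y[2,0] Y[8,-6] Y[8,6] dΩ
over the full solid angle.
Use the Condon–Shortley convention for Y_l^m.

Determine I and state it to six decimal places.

-0.079678

m-sum 0 ✓  L=18 even ✓  6≤8≤10 ✓
Π(2lᵢ+1) = 5×17×17 = 1445
triangle coeff Δ(2,8,8) = 1/348840
Σ_t [0,2]: t=0:+1/116121600 t=1:−1/25401600 t=2:+1/116121600 = -1/45158400
(3j)²=24/1615 [(2 8 8; 0 0 0)], sign=-1
Σ_t [0,2]: t=0:+1/3832012800 t=1:−1/6227020800 t=2:+1/348713164800 = 1/9686476800
(3j)²=6/1615 [(2 8 8; 0 -6 6)], sign=+1
⇒ 4πI² = 144/1805
I = (-1)√(144/1805/(4π)) = -0.07967787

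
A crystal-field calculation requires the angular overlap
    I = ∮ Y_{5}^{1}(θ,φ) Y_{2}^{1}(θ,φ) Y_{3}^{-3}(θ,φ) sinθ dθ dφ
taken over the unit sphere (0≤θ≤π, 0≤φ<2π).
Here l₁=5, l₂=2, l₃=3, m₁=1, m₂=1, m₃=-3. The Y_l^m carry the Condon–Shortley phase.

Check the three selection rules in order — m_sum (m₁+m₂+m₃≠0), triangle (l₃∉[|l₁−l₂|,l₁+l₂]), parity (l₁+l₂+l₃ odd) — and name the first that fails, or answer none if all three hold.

Σmᵢ = -1  ✗
l₃∈[|l₁−l₂|,l₁+l₂]=[3,7], have l₃=3
Σlᵢ = 10 ⇒ even

m_sum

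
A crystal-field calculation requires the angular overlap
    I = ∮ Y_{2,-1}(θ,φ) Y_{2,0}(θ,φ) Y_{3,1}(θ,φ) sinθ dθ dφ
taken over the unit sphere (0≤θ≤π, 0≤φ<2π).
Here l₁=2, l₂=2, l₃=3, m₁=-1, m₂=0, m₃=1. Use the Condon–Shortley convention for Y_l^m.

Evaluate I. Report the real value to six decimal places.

0.000000

Σlᵢ=7 odd — θ-integrand is odd under cosθ→−cosθ; I=0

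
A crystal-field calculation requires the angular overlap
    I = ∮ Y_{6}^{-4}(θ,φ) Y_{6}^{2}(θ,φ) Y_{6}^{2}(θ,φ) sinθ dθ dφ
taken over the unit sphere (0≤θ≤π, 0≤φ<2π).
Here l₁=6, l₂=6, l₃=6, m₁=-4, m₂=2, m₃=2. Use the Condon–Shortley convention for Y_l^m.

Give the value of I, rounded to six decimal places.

0.128534

m-sum 0 ✓  L=18 even ✓  0≤6≤12 ✓
Π(2lᵢ+1) = 13×13×13 = 2197
triangle coeff Δ(6,6,6) = 1/325909584
Σ_t [0,6]: t=0:+1/373248000 t=1:−1/1728000 t=2:+1/110592 t=3:−1/46656 t=4:+1/110592 t=5:−1/1728000 t=6:+1/373248000 = -7/1555200
(3j)²=400/46189 [(6 6 6; 0 0 0)], sign=-1
Σ_t [4,6]: t=4:+1/1658880 t=5:−1/518400 t=6:+1/1658880 = -1/1382400
(3j)²=504/46189 [(6 6 6; -4 2 2)], sign=-1
⇒ 4πI² = 2620800/12623809
I = (+1)√(2620800/12623809/(4π)) = 0.12853364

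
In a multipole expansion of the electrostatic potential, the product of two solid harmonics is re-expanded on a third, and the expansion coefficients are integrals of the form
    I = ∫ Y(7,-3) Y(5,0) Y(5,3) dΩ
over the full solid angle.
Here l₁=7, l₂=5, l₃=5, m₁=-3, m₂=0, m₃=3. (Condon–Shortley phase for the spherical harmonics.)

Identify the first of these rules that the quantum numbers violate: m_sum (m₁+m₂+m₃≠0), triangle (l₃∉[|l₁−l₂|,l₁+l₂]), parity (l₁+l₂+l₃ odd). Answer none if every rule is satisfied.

m₁+m₂+m₃ = -3 + 0 + 3 = 0  ✓
triangle: |7−5|=2 ≤ l₃=5 ≤ 7+5=12  ✓
parity: l₁+l₂+l₃ = 17 is odd  ✗

parity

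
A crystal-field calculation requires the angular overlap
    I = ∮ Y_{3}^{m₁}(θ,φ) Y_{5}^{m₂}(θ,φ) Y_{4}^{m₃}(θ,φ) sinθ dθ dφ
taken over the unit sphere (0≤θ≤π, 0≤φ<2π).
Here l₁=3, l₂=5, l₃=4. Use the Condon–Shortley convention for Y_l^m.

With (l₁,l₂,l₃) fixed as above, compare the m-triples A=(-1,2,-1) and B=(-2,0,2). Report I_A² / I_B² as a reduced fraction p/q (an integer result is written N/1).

56/75

l's match ⇒ only the (l;m) 3-j factors differ between A and B.
A: triangle coeff Δ(3,5,4) = 1/180180; Σ_t [2,4]: t=2:+1/960 t=3:−1/288 t=4:+1/1728 = -1/540; (3j)²=128/6435 [(3 5 4; -1 2 -1)], sign=+1
B: triangle coeff Δ(3,5,4) = 1/180180; Σ_t [3,4]: t=3:−1/576 t=4:+1/2880 = -1/720; (3j)²=80/3003 [(3 5 4; -2 0 2)], sign=-1
I_A²/I_B² = (128/6435)/(80/3003) = 56/75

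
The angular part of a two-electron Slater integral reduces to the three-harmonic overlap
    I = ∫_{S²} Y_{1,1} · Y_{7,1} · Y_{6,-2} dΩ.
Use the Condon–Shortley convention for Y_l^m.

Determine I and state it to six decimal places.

Checks pass: Σm=0; 14 even; l₃=6∈[6,8].
(2·1+1)(2·7+1)(2·6+1) = 585
Δ: 2! 0! 12! / 15! → 1/1365
sum: t=1:−1/518400 = -1/518400
3j²(1 7 6; 0 0 0) = Δ·Π!·Σ² = 7/195  (sign -1)
sum: t=0:+1/1935360 = 1/1935360
3j²(1 7 6; 1 1 -2) = Δ·Π!·Σ² = 1/91  (sign +1)
combine: 4πI² = 585·7/195·1/91 = 3/13
take √, sign -1: I = -0.13551395

-0.135514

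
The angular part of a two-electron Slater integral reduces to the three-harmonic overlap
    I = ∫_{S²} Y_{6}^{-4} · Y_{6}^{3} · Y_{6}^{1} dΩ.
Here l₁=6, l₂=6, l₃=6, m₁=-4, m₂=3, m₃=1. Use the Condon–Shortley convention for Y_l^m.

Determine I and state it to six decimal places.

-0.084679

m-sum 0 ✓  L=18 even ✓  0≤6≤12 ✓
Π(2lᵢ+1) = 13×13×13 = 2197
triangle coeff Δ(6,6,6) = 1/325909584
Σ_t [0,6]: t=0:+1/373248000 t=1:−1/1728000 t=2:+1/110592 t=3:−1/46656 t=4:+1/110592 t=5:−1/1728000 t=6:+1/373248000 = -7/1555200
(3j)²=400/46189 [(6 6 6; 0 0 0)], sign=-1
Σ_t [4,6]: t=4:+1/4147200 t=5:−1/691200 t=6:+1/1244160 = -1/2488320
(3j)²=875/184756 [(6 6 6; -4 3 1)], sign=+1
⇒ 4πI² = 1137500/12623809
I = (-1)√(1137500/12623809/(4π)) = -0.08467897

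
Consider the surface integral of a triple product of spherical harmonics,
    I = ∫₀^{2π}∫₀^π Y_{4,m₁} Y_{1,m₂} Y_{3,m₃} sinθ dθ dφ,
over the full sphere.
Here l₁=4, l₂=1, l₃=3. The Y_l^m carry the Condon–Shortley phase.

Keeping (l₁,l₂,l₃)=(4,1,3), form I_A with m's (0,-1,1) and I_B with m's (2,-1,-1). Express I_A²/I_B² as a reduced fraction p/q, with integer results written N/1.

Same 4,1,3: normalisation and zero-m 3j drop out of the ratio.
A: Δ: 2! 6! 0! / 9! → 1/252; sum: t=0:+1/96 = 1/96; 3j²(4 1 3; 0 -1 1) = Δ·Π!·Σ² = 1/42  (sign +1)
B: Δ: 2! 6! 0! / 9! → 1/252; sum: t=0:+1/96 = 1/96; 3j²(4 1 3; 2 -1 -1) = Δ·Π!·Σ² = 5/84  (sign +1)
I_A²/I_B² = (1/42)/(5/84) = 2/5

2/5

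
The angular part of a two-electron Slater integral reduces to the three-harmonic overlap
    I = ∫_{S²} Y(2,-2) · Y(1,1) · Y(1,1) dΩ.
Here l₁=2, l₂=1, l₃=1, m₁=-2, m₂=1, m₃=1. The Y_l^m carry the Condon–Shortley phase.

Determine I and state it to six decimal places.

Checks pass: Σm=0; 4 even; l₃=1∈[1,3].
(2·2+1)(2·1+1)(2·1+1) = 45
Δ: 2! 2! 0! / 5! → 1/30
sum: t=1:−1/1 = -1/1
3j²(2 1 1; 0 0 0) = Δ·Π!·Σ² = 2/15  (sign +1)
sum: t=2:+1/4 = 1/4
3j²(2 1 1; -2 1 1) = Δ·Π!·Σ² = 1/5  (sign +1)
combine: 4πI² = 45·2/15·1/5 = 6/5
take √, sign +1: I = 0.30901936

0.309019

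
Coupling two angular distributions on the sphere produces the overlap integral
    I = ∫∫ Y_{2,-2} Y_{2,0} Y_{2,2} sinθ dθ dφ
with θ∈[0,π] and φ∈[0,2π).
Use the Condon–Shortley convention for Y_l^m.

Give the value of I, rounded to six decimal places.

m-sum 0 ✓  L=6 even ✓  0≤2≤4 ✓
Π(2lᵢ+1) = 5×5×5 = 125
triangle coeff Δ(2,2,2) = 1/630
Σ_t [0,2]: t=0:+1/8 t=1:−1/1 t=2:+1/8 = -3/4
(3j)²=2/35 [(2 2 2; 0 0 0)], sign=-1
Σ_t [2,2]: t=2:+1/8 = 1/8
(3j)²=2/35 [(2 2 2; -2 0 2)], sign=+1
⇒ 4πI² = 20/49
I = (-1)√(20/49/(4π)) = -0.18022375

-0.180224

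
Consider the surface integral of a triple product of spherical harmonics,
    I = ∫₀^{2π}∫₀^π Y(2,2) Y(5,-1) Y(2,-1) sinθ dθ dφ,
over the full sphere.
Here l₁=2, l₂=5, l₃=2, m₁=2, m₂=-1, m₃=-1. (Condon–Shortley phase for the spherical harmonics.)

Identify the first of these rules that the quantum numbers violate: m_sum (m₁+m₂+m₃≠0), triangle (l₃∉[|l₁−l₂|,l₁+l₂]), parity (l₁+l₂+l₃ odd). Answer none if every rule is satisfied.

azimuthal sum: 2 − 1 − 1 = 0  ✓
3 ≤ 2 ≤ 7 (triangle on l)  ✗
L = 2 + 5 + 2 = 9 (odd)

triangle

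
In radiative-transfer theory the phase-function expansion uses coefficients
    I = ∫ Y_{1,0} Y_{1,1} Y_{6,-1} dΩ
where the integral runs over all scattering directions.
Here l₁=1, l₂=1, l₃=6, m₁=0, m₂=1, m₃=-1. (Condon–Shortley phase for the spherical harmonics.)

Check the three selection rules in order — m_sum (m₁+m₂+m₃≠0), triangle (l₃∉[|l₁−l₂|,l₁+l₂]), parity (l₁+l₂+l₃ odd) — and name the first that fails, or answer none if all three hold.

m₁+m₂+m₃ = 0 + 1 − 1 = 0  ✓
triangle: |1−1|=0 ≤ l₃=6 ≤ 1+1=2  ✗
parity: l₁+l₂+l₃ = 8 is even

triangle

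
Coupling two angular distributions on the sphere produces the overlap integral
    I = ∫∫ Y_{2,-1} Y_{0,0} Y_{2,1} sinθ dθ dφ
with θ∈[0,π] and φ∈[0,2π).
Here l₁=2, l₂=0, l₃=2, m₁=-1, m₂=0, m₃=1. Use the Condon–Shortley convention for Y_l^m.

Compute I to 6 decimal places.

m-sum 0 ✓  L=4 even ✓  2≤2≤2 ✓
Π(2lᵢ+1) = 5×1×5 = 25
triangle coeff Δ(2,0,2) = 1/5
Σ_t [0,0]: t=0:+1/4 = 1/4
(3j)²=1/5 [(2 0 2; 0 0 0)], sign=+1
Σ_t [0,0]: t=0:+1/6 = 1/6
(3j)²=1/5 [(2 0 2; -1 0 1)], sign=-1
⇒ 4πI² = 1/1
I = (-1)√(1/1/(4π)) = -0.28209479

-0.282095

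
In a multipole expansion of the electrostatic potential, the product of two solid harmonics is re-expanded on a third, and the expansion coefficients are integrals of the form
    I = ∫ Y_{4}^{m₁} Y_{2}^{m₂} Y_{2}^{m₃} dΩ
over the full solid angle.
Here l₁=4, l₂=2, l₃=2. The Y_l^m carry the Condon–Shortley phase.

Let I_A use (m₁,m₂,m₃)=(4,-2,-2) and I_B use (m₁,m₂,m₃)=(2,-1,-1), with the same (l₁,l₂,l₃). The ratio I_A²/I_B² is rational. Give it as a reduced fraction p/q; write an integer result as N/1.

7/4

Shared (l₁,l₂,l₃)=(4,2,2): N and (l;000)² cancel in I_A²/I_B².
A: Δ = 4!·4!·0!/9! = 1/630; Racah Σ t=0..0: t=0:+1/576 = 1/576; ⇒ 3j(4 2 2; 4 -2 -2)² = 1/9, sgn +1
B: Δ = 4!·4!·0!/9! = 1/630; Racah Σ t=1..1: t=1:−1/36 = -1/36; ⇒ 3j(4 2 2; 2 -1 -1)² = 4/63, sgn +1
I_A²/I_B² = (1/9)/(4/63) = 7/4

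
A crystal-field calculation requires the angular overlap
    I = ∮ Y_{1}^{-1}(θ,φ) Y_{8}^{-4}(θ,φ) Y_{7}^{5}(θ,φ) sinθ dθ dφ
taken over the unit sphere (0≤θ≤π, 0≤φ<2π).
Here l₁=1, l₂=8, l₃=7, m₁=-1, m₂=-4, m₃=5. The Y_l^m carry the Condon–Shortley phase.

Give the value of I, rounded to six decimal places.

0.074948

Checks pass: Σm=0; 16 even; l₃=7∈[7,9].
(2·1+1)(2·8+1)(2·7+1) = 765
Δ: 2! 0! 14! / 17! → 1/2040
sum: t=1:−1/25401600 = -1/25401600
3j²(1 8 7; 0 0 0) = Δ·Π!·Σ² = 8/255  (sign +1)
sum: t=2:+1/1916006400 = 1/1916006400
3j²(1 8 7; -1 -4 5) = Δ·Π!·Σ² = 1/340  (sign +1)
combine: 4πI² = 765·8/255·1/340 = 6/85
take √, sign +1: I = 0.07494820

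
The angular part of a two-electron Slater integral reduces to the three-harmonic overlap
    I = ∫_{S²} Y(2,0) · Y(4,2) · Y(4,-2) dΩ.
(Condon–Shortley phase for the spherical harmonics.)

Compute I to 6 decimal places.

0.065536

Checks pass: Σm=0; 10 even; l₃=4∈[2,6].
(2·2+1)(2·4+1)(2·4+1) = 405
Δ: 2! 2! 6! / 11! → 1/13860
sum: t=0:+1/192 t=1:−1/36 t=2:+1/192 = -5/288
3j²(2 4 4; 0 0 0) = Δ·Π!·Σ² = 20/693  (sign -1)
sum: t=0:+1/2880 t=1:−1/120 t=2:+1/192 = -1/360
3j²(2 4 4; 0 2 -2) = Δ·Π!·Σ² = 16/3465  (sign -1)
combine: 4πI² = 405·20/693·16/3465 = 320/5929
take √, sign +1: I = 0.06553591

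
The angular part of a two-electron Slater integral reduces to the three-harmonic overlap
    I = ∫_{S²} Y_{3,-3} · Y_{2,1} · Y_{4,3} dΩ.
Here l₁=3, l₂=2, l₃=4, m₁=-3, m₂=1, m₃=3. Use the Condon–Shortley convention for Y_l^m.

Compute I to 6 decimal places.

Σmᵢ = 1 ≠ 0, so the φ-integral vanishes; I = 0

0.000000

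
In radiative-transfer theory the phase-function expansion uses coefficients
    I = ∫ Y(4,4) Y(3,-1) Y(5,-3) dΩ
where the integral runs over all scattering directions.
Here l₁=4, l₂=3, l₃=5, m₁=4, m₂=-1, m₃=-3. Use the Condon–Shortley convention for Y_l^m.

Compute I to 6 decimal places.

0.169606

Checks pass: Σm=0; 12 even; l₃=5∈[1,7].
(2·4+1)(2·3+1)(2·5+1) = 693
Δ: 2! 6! 4! / 13! → 1/180180
sum: t=0:+1/576 t=1:−1/144 t=2:+1/576 = -1/288
3j²(4 3 5; 0 0 0) = Δ·Π!·Σ² = 20/1001  (sign +1)
sum: t=0:+1/5760 = 1/5760
3j²(4 3 5; 4 -1 -3) = Δ·Π!·Σ² = 56/2145  (sign +1)
combine: 4πI² = 693·20/1001·56/2145 = 672/1859
take √, sign +1: I = 0.16960553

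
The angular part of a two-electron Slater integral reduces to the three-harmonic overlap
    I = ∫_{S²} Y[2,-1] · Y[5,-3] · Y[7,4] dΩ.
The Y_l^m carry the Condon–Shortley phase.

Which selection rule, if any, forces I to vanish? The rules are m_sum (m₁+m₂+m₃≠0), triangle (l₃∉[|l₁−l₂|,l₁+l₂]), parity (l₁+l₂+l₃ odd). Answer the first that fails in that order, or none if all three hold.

azimuthal sum: -1 − 3 + 4 = 0  ✓
3 ≤ 7 ≤ 7 (triangle on l)  ✓
L = 2 + 5 + 7 = 14 (even)  ✓

none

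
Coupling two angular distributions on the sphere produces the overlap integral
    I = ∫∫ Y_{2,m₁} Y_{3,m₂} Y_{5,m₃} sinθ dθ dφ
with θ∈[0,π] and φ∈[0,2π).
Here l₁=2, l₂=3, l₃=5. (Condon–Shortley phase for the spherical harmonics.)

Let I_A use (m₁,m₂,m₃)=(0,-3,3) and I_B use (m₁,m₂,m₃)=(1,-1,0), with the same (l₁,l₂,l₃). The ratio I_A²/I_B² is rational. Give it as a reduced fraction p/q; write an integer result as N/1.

l's match ⇒ only the (l;m) 3-j factors differ between A and B.
A: triangle coeff Δ(2,3,5) = 1/2310; Σ_t [0,0]: t=0:+1/2880 = 1/2880; (3j)²=2/165 [(2 3 5; 0 -3 3)], sign=+1
B: triangle coeff Δ(2,3,5) = 1/2310; Σ_t [0,0]: t=0:+1/288 = 1/288; (3j)²=5/231 [(2 3 5; 1 -1 0)], sign=-1
I_A²/I_B² = (2/165)/(5/231) = 14/25

14/25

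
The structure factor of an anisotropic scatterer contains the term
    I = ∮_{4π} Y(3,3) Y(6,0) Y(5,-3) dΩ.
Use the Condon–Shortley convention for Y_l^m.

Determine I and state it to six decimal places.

m-sum 0 ✓  L=14 even ✓  3≤5≤9 ✓
Π(2lᵢ+1) = 7×13×11 = 1001
triangle coeff Δ(3,6,5) = 1/675675
Σ_t [1,3]: t=1:−1/8640 t=2:+1/2304 t=3:−1/8640 = 7/34560
(3j)²=7/429 [(3 6 5; 0 0 0)], sign=-1
Σ_t [0,0]: t=0:+1/69120 = 1/69120
(3j)²=4/429 [(3 6 5; 3 0 -3)], sign=+1
⇒ 4πI² = 196/1287
I = (-1)√(196/1287/(4π)) = -0.11008644

-0.110086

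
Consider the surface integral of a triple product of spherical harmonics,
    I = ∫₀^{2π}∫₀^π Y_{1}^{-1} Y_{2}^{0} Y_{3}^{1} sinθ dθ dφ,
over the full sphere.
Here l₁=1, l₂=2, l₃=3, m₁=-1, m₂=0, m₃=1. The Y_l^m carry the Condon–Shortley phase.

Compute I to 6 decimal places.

-0.202301

m-sum 0 ✓  L=6 even ✓  1≤3≤3 ✓
Π(2lᵢ+1) = 3×5×7 = 105
triangle coeff Δ(1,2,3) = 1/105
Σ_t [0,0]: t=0:+1/4 = 1/4
(3j)²=3/35 [(1 2 3; 0 0 0)], sign=-1
Σ_t [0,0]: t=0:+1/8 = 1/8
(3j)²=2/35 [(1 2 3; -1 0 1)], sign=+1
⇒ 4πI² = 18/35
I = (-1)√(18/35/(4π)) = -0.20230066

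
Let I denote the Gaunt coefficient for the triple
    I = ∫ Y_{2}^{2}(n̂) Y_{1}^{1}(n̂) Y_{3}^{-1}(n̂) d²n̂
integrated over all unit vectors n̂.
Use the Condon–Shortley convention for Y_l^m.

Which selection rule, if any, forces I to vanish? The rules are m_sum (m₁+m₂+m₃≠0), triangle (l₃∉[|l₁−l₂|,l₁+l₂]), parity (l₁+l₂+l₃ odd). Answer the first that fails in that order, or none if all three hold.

Σmᵢ = 2  ✗
l₃∈[|l₁−l₂|,l₁+l₂]=[1,3], have l₃=3
Σlᵢ = 6 ⇒ even

m_sum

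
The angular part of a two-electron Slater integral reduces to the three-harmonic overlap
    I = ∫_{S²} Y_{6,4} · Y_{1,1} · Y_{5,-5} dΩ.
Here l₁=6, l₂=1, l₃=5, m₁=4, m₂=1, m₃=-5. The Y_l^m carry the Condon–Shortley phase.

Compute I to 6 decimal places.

m-sum 0 ✓  L=12 even ✓  5≤5≤7 ✓
Π(2lᵢ+1) = 13×3×11 = 429
triangle coeff Δ(6,1,5) = 1/858
Σ_t [1,1]: t=1:−1/14400 = -1/14400
(3j)²=6/143 [(6 1 5; 0 0 0)], sign=+1
Σ_t [2,2]: t=2:+1/7257600 = 1/7257600
(3j)²=1/858 [(6 1 5; 4 1 -5)], sign=+1
⇒ 4πI² = 3/143
I = (+1)√(3/143/(4π)) = 0.04085899

0.040859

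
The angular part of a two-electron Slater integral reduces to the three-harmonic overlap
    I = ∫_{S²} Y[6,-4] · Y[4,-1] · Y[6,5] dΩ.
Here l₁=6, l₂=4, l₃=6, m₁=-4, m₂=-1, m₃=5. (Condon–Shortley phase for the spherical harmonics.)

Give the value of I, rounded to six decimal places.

Rules hold: Σm=0, L=16 even, 2≤6≤10.
N = 13·9·13 = 1521
Δ = 4!·8!·4!/17! = 1/15315300
Racah Σ t=0..4: t=0:+1/829440 t=1:−1/25920 t=2:+1/9216 t=3:−1/25920 t=4:+1/829440 = 7/207360
⇒ 3j(6 4 6; 0 0 0)² = 28/2431, sgn +1
Racah Σ t=2..3: t=2:+1/967680 t=3:−1/725760 = -1/2903040
⇒ 3j(6 4 6; -4 -1 5)² = 5/3094, sgn +1
4πI² = N·(3j₀)²·(3jₘ)² = 90/3179
I = +1·√(0.0283108/4π) = 0.04746473

0.047465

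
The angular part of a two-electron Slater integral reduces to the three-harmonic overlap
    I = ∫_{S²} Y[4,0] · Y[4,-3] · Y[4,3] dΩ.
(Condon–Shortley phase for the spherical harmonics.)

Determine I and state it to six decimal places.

0.159788

Rules hold: Σm=0, L=12 even, 0≤4≤8.
N = 9·9·9 = 729
Δ = 4!·4!·4!/13! = 1/450450
Racah Σ t=0..4: t=0:+1/13824 t=1:−1/216 t=2:+1/64 t=3:−1/216 t=4:+1/13824 = 5/768
⇒ 3j(4 4 4; 0 0 0)² = 18/1001, sgn +1
Racah Σ t=0..1: t=0:+1/3456 t=1:−1/864 = -1/1152
⇒ 3j(4 4 4; 0 -3 3)² = 7/286, sgn +1
4πI² = N·(3j₀)²·(3jₘ)² = 6561/20449
I = +1·√(0.320847/4π) = 0.15978796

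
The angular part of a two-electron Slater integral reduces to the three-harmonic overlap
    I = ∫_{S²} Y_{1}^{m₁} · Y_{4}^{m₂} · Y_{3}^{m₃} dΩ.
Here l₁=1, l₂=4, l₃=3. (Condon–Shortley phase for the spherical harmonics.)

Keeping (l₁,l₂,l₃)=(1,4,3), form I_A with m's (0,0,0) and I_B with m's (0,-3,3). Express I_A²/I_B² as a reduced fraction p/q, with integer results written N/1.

16/7

l's match ⇒ only the (l;m) 3-j factors differ between A and B.
A: triangle coeff Δ(1,4,3) = 1/252; Σ_t [1,1]: t=1:−1/36 = -1/36; (3j)²=4/63 [(1 4 3; 0 0 0)], sign=+1
B: triangle coeff Δ(1,4,3) = 1/252; Σ_t [1,1]: t=1:−1/720 = -1/720; (3j)²=1/36 [(1 4 3; 0 -3 3)], sign=-1
I_A²/I_B² = (4/63)/(1/36) = 16/7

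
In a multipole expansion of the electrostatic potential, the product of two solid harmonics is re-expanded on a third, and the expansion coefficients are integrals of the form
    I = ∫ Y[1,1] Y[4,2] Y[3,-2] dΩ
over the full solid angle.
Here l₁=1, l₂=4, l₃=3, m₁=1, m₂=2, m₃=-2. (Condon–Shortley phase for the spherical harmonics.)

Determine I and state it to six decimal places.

0.000000

1 + 2 − 2 = 1 ≠ 0: azimuthal integral kills it; I = 0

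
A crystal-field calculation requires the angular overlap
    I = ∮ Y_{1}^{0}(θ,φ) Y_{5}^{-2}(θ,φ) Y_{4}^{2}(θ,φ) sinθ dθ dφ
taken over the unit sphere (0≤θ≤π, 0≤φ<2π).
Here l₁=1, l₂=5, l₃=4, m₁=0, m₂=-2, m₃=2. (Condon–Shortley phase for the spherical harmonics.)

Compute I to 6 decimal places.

Checks pass: Σm=0; 10 even; l₃=4∈[4,6].
(2·1+1)(2·5+1)(2·4+1) = 297
Δ: 2! 0! 8! / 11! → 1/495
sum: t=1:−1/576 = -1/576
3j²(1 5 4; 0 0 0) = Δ·Π!·Σ² = 5/99  (sign -1)
sum: t=1:−1/1440 = -1/1440
3j²(1 5 4; 0 -2 2) = Δ·Π!·Σ² = 7/165  (sign -1)
combine: 4πI² = 297·5/99·7/165 = 7/11
take √, sign +1: I = 0.22503380

0.225034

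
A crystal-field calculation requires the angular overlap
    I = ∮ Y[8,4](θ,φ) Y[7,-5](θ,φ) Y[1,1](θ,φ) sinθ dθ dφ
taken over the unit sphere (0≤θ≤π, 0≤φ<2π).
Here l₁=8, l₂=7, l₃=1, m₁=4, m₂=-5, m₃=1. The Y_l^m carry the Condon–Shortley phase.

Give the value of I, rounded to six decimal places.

0.074948

Checks pass: Σm=0; 16 even; l₃=1∈[1,15].
(2·8+1)(2·7+1)(2·1+1) = 765
Δ: 14! 2! 0! / 17! → 1/2040
sum: t=7:−1/25401600 = -1/25401600
3j²(8 7 1; 0 0 0) = Δ·Π!·Σ² = 8/255  (sign +1)
sum: t=2:+1/1916006400 = 1/1916006400
3j²(8 7 1; 4 -5 1) = Δ·Π!·Σ² = 1/340  (sign +1)
combine: 4πI² = 765·8/255·1/340 = 6/85
take √, sign +1: I = 0.07494820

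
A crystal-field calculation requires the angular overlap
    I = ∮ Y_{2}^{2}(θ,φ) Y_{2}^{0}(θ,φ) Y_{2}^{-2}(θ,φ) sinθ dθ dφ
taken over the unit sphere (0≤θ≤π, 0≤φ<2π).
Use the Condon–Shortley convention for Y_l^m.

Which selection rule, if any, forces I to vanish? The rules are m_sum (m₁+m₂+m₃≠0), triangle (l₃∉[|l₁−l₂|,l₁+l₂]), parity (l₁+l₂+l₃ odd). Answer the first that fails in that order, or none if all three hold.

none

m₁+m₂+m₃ = 2 + 0 − 2 = 0  ✓
triangle: |2−2|=0 ≤ l₃=2 ≤ 2+2=4  ✓
parity: l₁+l₂+l₃ = 6 is even  ✓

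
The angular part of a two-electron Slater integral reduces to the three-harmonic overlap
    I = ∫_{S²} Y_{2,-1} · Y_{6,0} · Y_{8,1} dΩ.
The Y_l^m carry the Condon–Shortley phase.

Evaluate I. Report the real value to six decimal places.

Rules hold: Σm=0, L=16 even, 4≤8≤8.
N = 5·13·17 = 1105
Δ = 0!·4!·12!/17! = 1/30940
Racah Σ t=0..0: t=0:+1/2073600 = 1/2073600
⇒ 3j(2 6 8; 0 0 0)² = 28/1105, sgn +1
Racah Σ t=0..0: t=0:+1/3110400 = 1/3110400
⇒ 3j(2 6 8; -1 0 1)² = 21/1105, sgn -1
4πI² = N·(3j₀)²·(3jₘ)² = 588/1105
I = -1·√(0.532127/4π) = -0.20577973

-0.205780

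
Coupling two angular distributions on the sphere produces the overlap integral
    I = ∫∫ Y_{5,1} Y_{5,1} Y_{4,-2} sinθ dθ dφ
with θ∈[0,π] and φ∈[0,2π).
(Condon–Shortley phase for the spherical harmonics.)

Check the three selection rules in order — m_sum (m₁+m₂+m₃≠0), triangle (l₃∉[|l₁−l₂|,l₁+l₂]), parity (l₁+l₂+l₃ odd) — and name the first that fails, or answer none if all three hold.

none

azimuthal sum: 1 + 1 − 2 = 0  ✓
0 ≤ 4 ≤ 10 (triangle on l)  ✓
L = 5 + 5 + 4 = 14 (even)  ✓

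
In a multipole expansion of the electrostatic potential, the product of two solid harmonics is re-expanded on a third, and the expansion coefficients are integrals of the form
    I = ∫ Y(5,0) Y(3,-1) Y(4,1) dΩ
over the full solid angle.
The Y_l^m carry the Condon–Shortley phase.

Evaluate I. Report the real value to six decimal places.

m-sum 0 ✓  L=12 even ✓  2≤4≤8 ✓
Π(2lᵢ+1) = 11×7×9 = 693
triangle coeff Δ(5,3,4) = 1/180180
Σ_t [1,3]: t=1:−1/576 t=2:+1/144 t=3:−1/576 = 1/288
(3j)²=20/1001 [(5 3 4; 0 0 0)], sign=+1
Σ_t [0,2]: t=0:+1/5760 t=1:−1/288 t=2:+1/288 = 1/5760
(3j)²=1/12012 [(5 3 4; 0 -1 1)], sign=-1
⇒ 4πI² = 15/13013
I = (-1)√(15/13013/(4π)) = -0.00957750

-0.009577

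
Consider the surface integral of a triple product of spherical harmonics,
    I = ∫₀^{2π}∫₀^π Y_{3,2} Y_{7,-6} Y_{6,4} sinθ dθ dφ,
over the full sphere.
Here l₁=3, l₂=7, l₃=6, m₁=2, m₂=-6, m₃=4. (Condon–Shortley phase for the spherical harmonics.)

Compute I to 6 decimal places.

Checks pass: Σm=0; 16 even; l₃=6∈[4,10].
(2·3+1)(2·7+1)(2·6+1) = 1365
Δ: 4! 2! 10! / 17! → 1/2042040
sum: t=1:−1/207360 t=2:+1/57600 t=3:−1/207360 = 1/129600
3j²(3 7 6; 0 0 0) = Δ·Π!·Σ² = 168/12155  (sign +1)
sum: t=0:+1/8709120 t=1:−1/43545600 = 1/10886400
3j²(3 7 6; 2 -6 4) = Δ·Π!·Σ² = 8/357  (sign +1)
combine: 4πI² = 1365·168/12155·8/357 = 1344/3179
take √, sign +1: I = 0.18342116

0.183421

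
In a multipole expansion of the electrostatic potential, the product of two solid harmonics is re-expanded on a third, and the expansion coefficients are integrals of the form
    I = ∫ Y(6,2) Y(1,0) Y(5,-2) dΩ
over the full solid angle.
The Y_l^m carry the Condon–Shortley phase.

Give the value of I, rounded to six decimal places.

Rules hold: Σm=0, L=12 even, 5≤5≤7.
N = 13·3·11 = 429
Δ = 2!·10!·0!/13! = 1/858
Racah Σ t=1..1: t=1:−1/14400 = -1/14400
⇒ 3j(6 1 5; 0 0 0)² = 6/143, sgn +1
Racah Σ t=1..1: t=1:−1/30240 = -1/30240
⇒ 3j(6 1 5; 2 0 -2)² = 16/429, sgn +1
4πI² = N·(3j₀)²·(3jₘ)² = 96/143
I = +1·√(0.671329/4π) = 0.23113338

0.231133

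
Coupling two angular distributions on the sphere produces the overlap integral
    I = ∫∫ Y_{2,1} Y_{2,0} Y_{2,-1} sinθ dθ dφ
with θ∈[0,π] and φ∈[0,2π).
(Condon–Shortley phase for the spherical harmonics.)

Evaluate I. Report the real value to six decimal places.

Rules hold: Σm=0, L=6 even, 0≤2≤4.
N = 5·5·5 = 125
Δ = 2!·2!·2!/7! = 1/630
Racah Σ t=0..2: t=0:+1/8 t=1:−1/1 t=2:+1/8 = -3/4
⇒ 3j(2 2 2; 0 0 0)² = 2/35, sgn -1
Racah Σ t=0..1: t=0:+1/4 t=1:−1/2 = -1/4
⇒ 3j(2 2 2; 1 0 -1)² = 1/70, sgn +1
4πI² = N·(3j₀)²·(3jₘ)² = 5/49
I = -1·√(0.102041/4π) = -0.09011188

-0.090112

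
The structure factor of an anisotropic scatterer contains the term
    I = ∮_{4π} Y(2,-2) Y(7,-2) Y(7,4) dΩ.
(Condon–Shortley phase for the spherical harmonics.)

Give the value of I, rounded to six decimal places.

Rules hold: Σm=0, L=16 even, 5≤7≤9.
N = 5·15·15 = 1125
Δ = 2!·2!·12!/17! = 1/185640
Racah Σ t=0..2: t=0:+1/2419200 t=1:−1/518400 t=2:+1/2419200 = -1/907200
⇒ 3j(2 7 7; 0 0 0)² = 56/3315, sgn +1
Racah Σ t=2..2: t=2:+1/8709120 = 1/8709120
⇒ 3j(2 7 7; -2 -2 4)² = 55/3094, sgn -1
4πI² = N·(3j₀)²·(3jₘ)² = 16500/48841
I = -1·√(0.337831/4π) = -0.16396259

-0.163963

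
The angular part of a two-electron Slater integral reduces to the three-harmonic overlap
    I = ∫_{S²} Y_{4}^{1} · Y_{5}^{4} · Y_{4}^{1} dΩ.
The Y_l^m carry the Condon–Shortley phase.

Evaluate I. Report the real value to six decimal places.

0.000000

m-sum = 1 + 4 + 1 = 6 ≠ 0 ⇒ I = 0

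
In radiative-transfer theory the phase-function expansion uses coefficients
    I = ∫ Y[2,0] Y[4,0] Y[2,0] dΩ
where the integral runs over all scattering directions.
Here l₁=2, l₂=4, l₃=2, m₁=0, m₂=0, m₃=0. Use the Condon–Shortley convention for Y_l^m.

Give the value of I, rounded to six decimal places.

Rules hold: Σm=0, L=8 even, 2≤2≤6.
N = 5·9·5 = 225
Δ = 4!·0!·4!/9! = 1/630
Racah Σ t=2..2: t=2:+1/16 = 1/16
⇒ 3j(2 4 2; 0 0 0)² = 2/35, sgn +1
(m-triple is (0,0,0) — same symbol as above.)
4πI² = N·(3j₀)²·(3jₘ)² = 36/49
I = +1·√(0.734694/4π) = 0.24179554

0.241796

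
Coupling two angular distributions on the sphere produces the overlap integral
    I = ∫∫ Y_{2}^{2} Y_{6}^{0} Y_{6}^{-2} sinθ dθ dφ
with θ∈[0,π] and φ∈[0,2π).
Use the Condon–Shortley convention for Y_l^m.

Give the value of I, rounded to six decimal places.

m-sum 0 ✓  L=14 even ✓  4≤6≤8 ✓
Π(2lᵢ+1) = 5×13×13 = 845
triangle coeff Δ(2,6,6) = 1/90090
Σ_t [0,2]: t=0:+1/69120 t=1:−1/14400 t=2:+1/69120 = -7/172800
(3j)²=14/715 [(2 6 6; 0 0 0)], sign=-1
Σ_t [0,0]: t=0:+1/69120 = 1/69120
(3j)²=4/143 [(2 6 6; 2 0 -2)], sign=+1
⇒ 4πI² = 56/121
I = (-1)√(56/121/(4π)) = -0.19190947

-0.191909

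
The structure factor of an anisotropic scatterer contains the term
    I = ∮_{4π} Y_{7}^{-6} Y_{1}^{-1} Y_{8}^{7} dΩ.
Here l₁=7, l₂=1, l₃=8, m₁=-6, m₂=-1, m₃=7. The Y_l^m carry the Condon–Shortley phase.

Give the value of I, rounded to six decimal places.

-0.313531

Checks pass: Σm=0; 16 even; l₃=8∈[6,8].
(2·7+1)(2·1+1)(2·8+1) = 765
Δ: 0! 14! 2! / 17! → 1/2040
sum: t=0:+1/25401600 = 1/25401600
3j²(7 1 8; 0 0 0) = Δ·Π!·Σ² = 8/255  (sign +1)
sum: t=0:+1/12454041600 = 1/12454041600
3j²(7 1 8; -6 -1 7) = Δ·Π!·Σ² = 7/136  (sign -1)
combine: 4πI² = 765·8/255·7/136 = 21/17
take √, sign -1: I = -0.31353083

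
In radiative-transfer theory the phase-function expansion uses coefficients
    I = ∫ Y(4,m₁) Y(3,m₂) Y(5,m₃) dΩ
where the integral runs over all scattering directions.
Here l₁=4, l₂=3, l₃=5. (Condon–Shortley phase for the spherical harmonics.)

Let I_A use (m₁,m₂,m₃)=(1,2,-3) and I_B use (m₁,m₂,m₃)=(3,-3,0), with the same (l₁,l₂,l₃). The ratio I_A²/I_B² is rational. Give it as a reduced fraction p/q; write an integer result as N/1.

Shared (l₁,l₂,l₃)=(4,3,5): N and (l;000)² cancel in I_A²/I_B².
A: Δ = 2!·6!·4!/13! = 1/180180; Racah Σ t=1..2: t=1:−1/1152 t=2:+1/1440 = -1/5760; ⇒ 3j(4 3 5; 1 2 -3)² = 1/858, sgn -1
B: Δ = 2!·6!·4!/13! = 1/180180; Racah Σ t=0..0: t=0:+1/5760 = 1/5760; ⇒ 3j(4 3 5; 3 -3 0)² = 5/572, sgn -1
I_A²/I_B² = (1/858)/(5/572) = 2/15

2/15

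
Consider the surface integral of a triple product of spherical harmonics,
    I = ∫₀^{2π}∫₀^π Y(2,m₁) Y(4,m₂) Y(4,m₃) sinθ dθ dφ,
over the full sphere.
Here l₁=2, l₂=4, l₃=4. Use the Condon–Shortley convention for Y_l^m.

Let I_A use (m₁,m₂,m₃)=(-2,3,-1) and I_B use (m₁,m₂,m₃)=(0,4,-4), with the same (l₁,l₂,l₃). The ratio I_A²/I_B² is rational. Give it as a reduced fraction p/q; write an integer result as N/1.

27/56

l's match ⇒ only the (l;m) 3-j factors differ between A and B.
A: triangle coeff Δ(2,4,4) = 1/13860; Σ_t [2,2]: t=2:+1/480 = 1/480; (3j)²=3/110 [(2 4 4; -2 3 -1)], sign=-1
B: triangle coeff Δ(2,4,4) = 1/13860; Σ_t [2,2]: t=2:+1/2880 = 1/2880; (3j)²=28/495 [(2 4 4; 0 4 -4)], sign=+1
I_A²/I_B² = (3/110)/(28/495) = 27/56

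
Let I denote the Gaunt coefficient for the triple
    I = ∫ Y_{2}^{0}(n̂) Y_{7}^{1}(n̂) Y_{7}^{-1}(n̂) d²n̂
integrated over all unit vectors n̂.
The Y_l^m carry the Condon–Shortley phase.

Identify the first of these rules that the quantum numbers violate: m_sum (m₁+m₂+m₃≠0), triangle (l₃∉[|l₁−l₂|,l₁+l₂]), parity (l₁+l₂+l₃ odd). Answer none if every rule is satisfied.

Σmᵢ = 0  ✓
l₃∈[|l₁−l₂|,l₁+l₂]=[5,9], have l₃=7  ✓
Σlᵢ = 16 ⇒ even  ✓

none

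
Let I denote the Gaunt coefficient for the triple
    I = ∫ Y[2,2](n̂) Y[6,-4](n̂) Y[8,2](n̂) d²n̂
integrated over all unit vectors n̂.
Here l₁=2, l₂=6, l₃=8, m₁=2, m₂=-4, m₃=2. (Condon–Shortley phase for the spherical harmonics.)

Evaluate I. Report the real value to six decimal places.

0.032867

Checks pass: Σm=0; 16 even; l₃=8∈[4,8].
(2·2+1)(2·6+1)(2·8+1) = 1105
Δ: 0! 4! 12! / 17! → 1/30940
sum: t=0:+1/2073600 = 1/2073600
3j²(2 6 8; 0 0 0) = Δ·Π!·Σ² = 28/1105  (sign +1)
sum: t=0:+1/174182400 = 1/174182400
3j²(2 6 8; 2 -4 2) = Δ·Π!·Σ² = 3/6188  (sign +1)
combine: 4πI² = 1105·28/1105·3/6188 = 3/221
take √, sign +1: I = 0.03286696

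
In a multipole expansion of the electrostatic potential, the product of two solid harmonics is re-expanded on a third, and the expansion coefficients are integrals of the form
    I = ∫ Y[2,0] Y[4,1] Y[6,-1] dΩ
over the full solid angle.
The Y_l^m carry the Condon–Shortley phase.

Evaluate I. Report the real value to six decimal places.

Rules hold: Σm=0, L=12 even, 2≤6≤6.
N = 5·9·13 = 585
Δ = 0!·4!·8!/13! = 1/6435
Racah Σ t=0..0: t=0:+1/2304 = 1/2304
⇒ 3j(2 4 6; 0 0 0)² = 5/143, sgn +1
Racah Σ t=0..0: t=0:+1/2880 = 1/2880
⇒ 3j(2 4 6; 0 1 -1)² = 14/429, sgn -1
4πI² = N·(3j₀)²·(3jₘ)² = 1050/1573
I = -1·√(0.667514/4π) = -0.23047581

-0.230476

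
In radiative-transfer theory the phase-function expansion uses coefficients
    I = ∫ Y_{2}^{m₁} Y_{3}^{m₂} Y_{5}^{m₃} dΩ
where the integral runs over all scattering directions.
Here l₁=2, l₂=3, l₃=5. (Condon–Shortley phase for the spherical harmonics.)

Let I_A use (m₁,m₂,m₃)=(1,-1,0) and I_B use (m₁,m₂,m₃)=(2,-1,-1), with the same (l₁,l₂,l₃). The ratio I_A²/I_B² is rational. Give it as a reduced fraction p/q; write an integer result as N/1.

Same 2,3,5: normalisation and zero-m 3j drop out of the ratio.
A: Δ: 0! 4! 6! / 11! → 1/2310; sum: t=0:+1/288 = 1/288; 3j²(2 3 5; 1 -1 0) = Δ·Π!·Σ² = 5/231  (sign -1)
B: Δ: 0! 4! 6! / 11! → 1/2310; sum: t=0:+1/1152 = 1/1152; 3j²(2 3 5; 2 -1 -1) = Δ·Π!·Σ² = 1/154  (sign +1)
I_A²/I_B² = (5/231)/(1/154) = 10/3

10/3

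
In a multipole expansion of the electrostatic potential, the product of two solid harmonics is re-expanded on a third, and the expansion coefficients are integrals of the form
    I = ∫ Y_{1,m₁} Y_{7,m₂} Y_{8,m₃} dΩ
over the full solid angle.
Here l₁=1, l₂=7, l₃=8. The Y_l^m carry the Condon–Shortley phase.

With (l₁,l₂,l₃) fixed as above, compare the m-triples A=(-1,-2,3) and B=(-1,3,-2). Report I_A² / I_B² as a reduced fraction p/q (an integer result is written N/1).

Same 1,7,8: normalisation and zero-m 3j drop out of the ratio.
A: Δ: 0! 2! 14! / 17! → 1/2040; sum: t=0:+1/87091200 = 1/87091200; 3j²(1 7 8; -1 -2 3) = Δ·Π!·Σ² = 11/408  (sign -1)
B: Δ: 0! 2! 14! / 17! → 1/2040; sum: t=0:+1/174182400 = 1/174182400; 3j²(1 7 8; -1 3 -2) = Δ·Π!·Σ² = 1/136  (sign +1)
I_A²/I_B² = (11/408)/(1/136) = 11/3

11/3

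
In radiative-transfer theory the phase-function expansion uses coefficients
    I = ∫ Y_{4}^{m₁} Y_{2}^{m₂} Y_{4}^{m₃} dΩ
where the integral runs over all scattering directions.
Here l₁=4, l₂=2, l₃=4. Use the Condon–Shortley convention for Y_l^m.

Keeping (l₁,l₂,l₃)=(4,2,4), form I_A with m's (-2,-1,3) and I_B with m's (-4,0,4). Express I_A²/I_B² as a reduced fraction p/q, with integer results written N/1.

75/112

Shared (l₁,l₂,l₃)=(4,2,4): N and (l;000)² cancel in I_A²/I_B².
A: Δ = 2!·6!·2!/11! = 1/13860; Racah Σ t=0..1: t=0:+1/1440 t=1:−1/240 = -1/288; ⇒ 3j(4 2 4; -2 -1 3)² = 5/132, sgn +1
B: Δ = 2!·6!·2!/11! = 1/13860; Racah Σ t=2..2: t=2:+1/2880 = 1/2880; ⇒ 3j(4 2 4; -4 0 4)² = 28/495, sgn +1
I_A²/I_B² = (5/132)/(28/495) = 75/112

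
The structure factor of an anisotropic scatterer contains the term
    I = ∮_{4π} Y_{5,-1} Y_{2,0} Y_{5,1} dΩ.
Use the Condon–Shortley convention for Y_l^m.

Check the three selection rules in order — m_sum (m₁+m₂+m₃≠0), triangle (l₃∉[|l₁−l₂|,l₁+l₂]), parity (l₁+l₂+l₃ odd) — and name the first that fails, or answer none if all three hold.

azimuthal sum: -1 + 0 + 1 = 0  ✓
3 ≤ 5 ≤ 7 (triangle on l)  ✓
L = 5 + 2 + 5 = 12 (even)  ✓

none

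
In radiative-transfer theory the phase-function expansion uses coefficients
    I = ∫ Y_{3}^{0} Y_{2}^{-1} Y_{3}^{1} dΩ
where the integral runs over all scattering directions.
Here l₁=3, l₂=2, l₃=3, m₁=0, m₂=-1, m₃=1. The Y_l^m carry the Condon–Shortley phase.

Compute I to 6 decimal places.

-0.059471

Rules hold: Σm=0, L=8 even, 1≤3≤5.
N = 7·5·7 = 245
Δ = 2!·4!·2!/9! = 1/3780
Racah Σ t=0..2: t=0:+1/24 t=1:−1/4 t=2:+1/24 = -1/6
⇒ 3j(3 2 3; 0 0 0)² = 4/105, sgn +1
Racah Σ t=0..1: t=0:+1/12 t=1:−1/8 = -1/24
⇒ 3j(3 2 3; 0 -1 1)² = 1/210, sgn -1
4πI² = N·(3j₀)²·(3jₘ)² = 2/45
I = -1·√(0.0444444/4π) = -0.05947080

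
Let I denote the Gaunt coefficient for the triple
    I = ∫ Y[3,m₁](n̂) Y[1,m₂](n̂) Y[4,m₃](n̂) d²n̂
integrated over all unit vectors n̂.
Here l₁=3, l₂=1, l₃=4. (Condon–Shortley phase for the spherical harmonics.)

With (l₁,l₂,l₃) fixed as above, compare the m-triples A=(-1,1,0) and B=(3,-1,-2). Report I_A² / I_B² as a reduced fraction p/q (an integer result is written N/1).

6/1

Same 3,1,4: normalisation and zero-m 3j drop out of the ratio.
A: Δ: 0! 6! 2! / 9! → 1/252; sum: t=0:+1/96 = 1/96; 3j²(3 1 4; -1 1 0) = Δ·Π!·Σ² = 1/42  (sign +1)
B: Δ: 0! 6! 2! / 9! → 1/252; sum: t=0:+1/1440 = 1/1440; 3j²(3 1 4; 3 -1 -2) = Δ·Π!·Σ² = 1/252  (sign +1)
I_A²/I_B² = (1/42)/(1/252) = 6/1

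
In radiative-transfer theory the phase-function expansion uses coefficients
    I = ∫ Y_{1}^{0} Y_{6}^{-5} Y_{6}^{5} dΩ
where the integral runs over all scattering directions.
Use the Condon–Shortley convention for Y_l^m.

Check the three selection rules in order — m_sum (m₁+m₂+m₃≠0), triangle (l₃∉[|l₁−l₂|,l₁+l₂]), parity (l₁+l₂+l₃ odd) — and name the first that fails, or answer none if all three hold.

m₁+m₂+m₃ = 0 − 5 + 5 = 0  ✓
triangle: |1−6|=5 ≤ l₃=6 ≤ 1+6=7  ✓
parity: l₁+l₂+l₃ = 13 is odd  ✗

parity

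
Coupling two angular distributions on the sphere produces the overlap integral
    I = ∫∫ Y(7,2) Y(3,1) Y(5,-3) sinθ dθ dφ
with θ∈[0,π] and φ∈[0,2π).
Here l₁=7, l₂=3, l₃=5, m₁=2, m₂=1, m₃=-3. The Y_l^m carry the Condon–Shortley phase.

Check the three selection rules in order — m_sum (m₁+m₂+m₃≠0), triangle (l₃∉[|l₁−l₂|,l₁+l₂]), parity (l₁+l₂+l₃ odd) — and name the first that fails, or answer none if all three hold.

azimuthal sum: 2 + 1 − 3 = 0  ✓
4 ≤ 5 ≤ 10 (triangle on l)  ✓
L = 7 + 3 + 5 = 15 (odd)  ✗

parity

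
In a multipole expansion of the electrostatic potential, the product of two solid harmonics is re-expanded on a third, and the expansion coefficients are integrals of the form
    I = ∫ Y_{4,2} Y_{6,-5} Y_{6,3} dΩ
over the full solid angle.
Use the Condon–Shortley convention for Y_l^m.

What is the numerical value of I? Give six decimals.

m-sum 0 ✓  L=16 even ✓  2≤6≤10 ✓
Π(2lᵢ+1) = 9×13×13 = 1521
triangle coeff Δ(4,6,6) = 1/15315300
Σ_t [0,4]: t=0:+1/829440 t=1:−1/25920 t=2:+1/9216 t=3:−1/25920 t=4:+1/829440 = 7/207360
(3j)²=28/2431 [(4 6 6; 0 0 0)], sign=+1
Σ_t [0,1]: t=0:+1/483840 t=1:−1/1451520 = 1/725760
(3j)²=24/1547 [(4 6 6; 2 -5 3)], sign=-1
⇒ 4πI² = 864/3179
I = (-1)√(864/3179/(4π)) = -0.14706410

-0.147064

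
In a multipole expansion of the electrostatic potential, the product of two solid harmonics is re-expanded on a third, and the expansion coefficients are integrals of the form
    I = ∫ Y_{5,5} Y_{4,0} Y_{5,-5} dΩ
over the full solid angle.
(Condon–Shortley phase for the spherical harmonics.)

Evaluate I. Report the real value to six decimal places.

-0.130198

m-sum 0 ✓  L=14 even ✓  1≤5≤9 ✓
Π(2lᵢ+1) = 11×9×11 = 1089
triangle coeff Δ(5,4,5) = 1/3153150
Σ_t [0,4]: t=0:+1/69120 t=1:−1/1728 t=2:+1/576 t=3:−1/1728 t=4:+1/69120 = 7/11520
(3j)²=2/143 [(5 4 5; 0 0 0)], sign=-1
Σ_t [0,0]: t=0:+1/414720 = 1/414720
(3j)²=2/143 [(5 4 5; 5 0 -5)], sign=+1
⇒ 4πI² = 36/169
I = (-1)√(36/169/(4π)) = -0.13019760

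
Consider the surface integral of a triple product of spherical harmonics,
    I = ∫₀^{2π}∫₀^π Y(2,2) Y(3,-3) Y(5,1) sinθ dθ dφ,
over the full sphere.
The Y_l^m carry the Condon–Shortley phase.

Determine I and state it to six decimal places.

-0.023961

Rules hold: Σm=0, L=10 even, 1≤5≤5.
N = 5·7·11 = 385
Δ = 0!·4!·6!/11! = 1/2310
Racah Σ t=0..0: t=0:+1/144 = 1/144
⇒ 3j(2 3 5; 0 0 0)² = 10/231, sgn -1
Racah Σ t=0..0: t=0:+1/17280 = 1/17280
⇒ 3j(2 3 5; 2 -3 1)² = 1/2310, sgn +1
4πI² = N·(3j₀)²·(3jₘ)² = 5/693
I = -1·√(0.00721501/4π) = -0.02396147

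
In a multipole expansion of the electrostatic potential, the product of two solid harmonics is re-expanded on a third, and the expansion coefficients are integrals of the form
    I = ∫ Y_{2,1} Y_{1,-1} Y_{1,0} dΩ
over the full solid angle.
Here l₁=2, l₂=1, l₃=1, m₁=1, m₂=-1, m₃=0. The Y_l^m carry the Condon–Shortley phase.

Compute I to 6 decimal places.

-0.218510

m-sum 0 ✓  L=4 even ✓  1≤1≤3 ✓
Π(2lᵢ+1) = 5×3×3 = 45
triangle coeff Δ(2,1,1) = 1/30
Σ_t [1,1]: t=1:−1/1 = -1/1
(3j)²=2/15 [(2 1 1; 0 0 0)], sign=+1
Σ_t [0,0]: t=0:+1/2 = 1/2
(3j)²=1/10 [(2 1 1; 1 -1 0)], sign=-1
⇒ 4πI² = 3/5
I = (-1)√(3/5/(4π)) = -0.21850969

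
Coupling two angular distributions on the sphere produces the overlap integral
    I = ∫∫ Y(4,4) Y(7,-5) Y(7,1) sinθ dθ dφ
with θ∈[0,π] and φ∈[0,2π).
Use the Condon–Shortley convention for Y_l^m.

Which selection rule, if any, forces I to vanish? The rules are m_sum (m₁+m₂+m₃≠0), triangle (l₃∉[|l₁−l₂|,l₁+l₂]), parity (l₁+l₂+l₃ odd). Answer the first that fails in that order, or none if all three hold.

azimuthal sum: 4 − 5 + 1 = 0  ✓
3 ≤ 7 ≤ 11 (triangle on l)  ✓
L = 4 + 7 + 7 = 18 (even)  ✓

none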